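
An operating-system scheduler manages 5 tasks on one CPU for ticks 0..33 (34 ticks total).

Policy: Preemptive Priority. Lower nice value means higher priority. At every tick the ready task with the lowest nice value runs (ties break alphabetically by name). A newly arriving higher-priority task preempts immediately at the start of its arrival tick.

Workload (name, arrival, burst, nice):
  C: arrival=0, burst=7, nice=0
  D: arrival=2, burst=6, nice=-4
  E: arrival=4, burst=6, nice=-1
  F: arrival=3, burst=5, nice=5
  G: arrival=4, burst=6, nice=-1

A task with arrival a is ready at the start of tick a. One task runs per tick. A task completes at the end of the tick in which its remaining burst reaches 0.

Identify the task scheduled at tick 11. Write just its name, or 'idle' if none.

running at tick 11 = E

t=0: ready={C} → run C
t=1: ready={C} → run C
t=2: ready={C,D} → run D
t=3: ready={C,D,F} → run D
t=4: ready={C,D,E,F,G} → run D
t=5: ready={C,D,E,F,G} → run D
t=6: ready={C,D,E,F,G} → run D
t=7: ready={C,D,E,F,G} → run D
t=8: ready={C,E,F,G} → run E
t=9: ready={C,E,F,G} → run E
t=10: ready={C,E,F,G} → run E
t=11: ready={C,E,F,G} → run E
t=12: ready={C,E,F,G} → run E
t=13: ready={C,E,F,G} → run E
t=14: ready={C,F,G} → run G
t=15: ready={C,F,G} → run G
t=16: ready={C,F,G} → run G
t=17: ready={C,F,G} → run G
t=18: ready={C,F,G} → run G
t=19: ready={C,F,G} → run G
t=20: ready={C,F} → run C
t=21: ready={C,F} → run C
t=22: ready={C,F} → run C
t=23: ready={C,F} → run C
t=24: ready={C,F} → run C
t=25: ready={F} → run F
t=26: ready={F} → run F
t=27: ready={F} → run F
t=28: ready={F} → run F
t=29: ready={F} → run F
t=30: (idle)
t=31: (idle)
t=32: (idle)
t=33: (idle)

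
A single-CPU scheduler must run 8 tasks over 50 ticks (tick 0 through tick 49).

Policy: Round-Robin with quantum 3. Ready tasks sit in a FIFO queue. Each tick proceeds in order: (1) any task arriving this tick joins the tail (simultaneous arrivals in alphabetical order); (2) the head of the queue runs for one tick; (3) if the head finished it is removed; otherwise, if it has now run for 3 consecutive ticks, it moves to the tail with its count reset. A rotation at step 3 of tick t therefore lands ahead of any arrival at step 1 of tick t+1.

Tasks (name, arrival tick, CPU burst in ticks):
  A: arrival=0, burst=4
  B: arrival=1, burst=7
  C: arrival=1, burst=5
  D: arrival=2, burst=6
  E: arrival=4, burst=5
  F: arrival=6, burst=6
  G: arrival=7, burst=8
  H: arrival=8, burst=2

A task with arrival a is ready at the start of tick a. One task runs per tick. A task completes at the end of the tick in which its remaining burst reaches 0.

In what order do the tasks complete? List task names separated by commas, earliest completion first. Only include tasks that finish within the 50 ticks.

t=0: queue=[A] q_used=0 → run A
t=1: queue=[A,B,C] q_used=1 → run A
t=2: queue=[A,B,C,D] q_used=2 → run A
t=3: queue=[B,C,D,A] q_used=0 → run B
t=4: queue=[B,C,D,A,E] q_used=1 → run B
t=5: queue=[B,C,D,A,E] q_used=2 → run B
t=6: queue=[C,D,A,E,B,F] q_used=0 → run C
t=7: queue=[C,D,A,E,B,F,G] q_used=1 → run C
t=8: queue=[C,D,A,E,B,F,G,H] q_used=2 → run C
t=9: queue=[D,A,E,B,F,G,H,C] q_used=0 → run D
t=10: queue=[D,A,E,B,F,G,H,C] q_used=1 → run D
t=11: queue=[D,A,E,B,F,G,H,C] q_used=2 → run D
t=12: queue=[A,E,B,F,G,H,C,D] q_used=0 → run A
t=13: queue=[E,B,F,G,H,C,D] q_used=0 → run E
t=14: queue=[E,B,F,G,H,C,D] q_used=1 → run E
t=15: queue=[E,B,F,G,H,C,D] q_used=2 → run E
t=16: queue=[B,F,G,H,C,D,E] q_used=0 → run B
t=17: queue=[B,F,G,H,C,D,E] q_used=1 → run B
t=18: queue=[B,F,G,H,C,D,E] q_used=2 → run B
t=19: queue=[F,G,H,C,D,E,B] q_used=0 → run F
t=20: queue=[F,G,H,C,D,E,B] q_used=1 → run F
t=21: queue=[F,G,H,C,D,E,B] q_used=2 → run F
t=22: queue=[G,H,C,D,E,B,F] q_used=0 → run G
t=23: queue=[G,H,C,D,E,B,F] q_used=1 → run G
t=24: queue=[G,H,C,D,E,B,F] q_used=2 → run G
t=25: queue=[H,C,D,E,B,F,G] q_used=0 → run H
t=26: queue=[H,C,D,E,B,F,G] q_used=1 → run H
t=27: queue=[C,D,E,B,F,G] q_used=0 → run C
t=28: queue=[C,D,E,B,F,G] q_used=1 → run C
t=29: queue=[D,E,B,F,G] q_used=0 → run D
t=30: queue=[D,E,B,F,G] q_used=1 → run D
t=31: queue=[D,E,B,F,G] q_used=2 → run D
t=32: queue=[E,B,F,G] q_used=0 → run E
t=33: queue=[E,B,F,G] q_used=1 → run E
t=34: queue=[B,F,G] q_used=0 → run B
t=35: queue=[F,G] q_used=0 → run F
t=36: queue=[F,G] q_used=1 → run F
t=37: queue=[F,G] q_used=2 → run F
t=38: queue=[G] q_used=0 → run G
t=39: queue=[G] q_used=1 → run G
t=40: queue=[G] q_used=2 → run G
t=41: queue=[G] q_used=0 → run G
t=42: queue=[G] q_used=1 → run G
t=43: (idle)
t=44: (idle)
t=45: (idle)
t=46: (idle)
t=47: (idle)
t=48: (idle)
t=49: (idle)

completion order = A, H, C, D, E, B, F, G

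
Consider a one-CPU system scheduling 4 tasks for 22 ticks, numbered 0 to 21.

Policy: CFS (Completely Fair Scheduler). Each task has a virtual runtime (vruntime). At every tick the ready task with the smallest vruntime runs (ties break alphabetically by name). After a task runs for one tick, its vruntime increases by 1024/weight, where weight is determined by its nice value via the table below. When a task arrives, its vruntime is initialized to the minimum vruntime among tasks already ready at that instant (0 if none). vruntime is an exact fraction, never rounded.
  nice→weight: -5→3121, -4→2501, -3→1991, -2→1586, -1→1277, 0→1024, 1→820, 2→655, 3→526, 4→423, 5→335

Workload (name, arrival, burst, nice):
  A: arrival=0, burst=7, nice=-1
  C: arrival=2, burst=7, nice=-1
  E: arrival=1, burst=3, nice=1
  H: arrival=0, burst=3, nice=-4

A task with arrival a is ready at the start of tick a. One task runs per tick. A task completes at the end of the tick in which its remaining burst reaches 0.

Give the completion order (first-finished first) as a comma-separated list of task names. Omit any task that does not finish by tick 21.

t=0: vr[A=0 H=0] → run A
t=1: vr[A=1024/1277 E=0 H=0] → run E
t=2: vr[A=1024/1277 C=0 E=256/205 H=0] → run C
t=3: vr[A=1024/1277 C=1024/1277 E=256/205 H=0] → run H
t=4: vr[A=1024/1277 C=1024/1277 E=256/205 H=1024/2501] → run H
t=5: vr[A=1024/1277 C=1024/1277 E=256/205 H=2048/2501] → run A
t=6: vr[A=2048/1277 C=1024/1277 E=256/205 H=2048/2501] → run C
t=7: vr[A=2048/1277 C=2048/1277 E=256/205 H=2048/2501] → run H
t=8: vr[A=2048/1277 C=2048/1277 E=256/205] → run E
t=9: vr[A=2048/1277 C=2048/1277 E=512/205] → run A
t=10: vr[A=3072/1277 C=2048/1277 E=512/205] → run C
t=11: vr[A=3072/1277 C=3072/1277 E=512/205] → run A
t=12: vr[A=4096/1277 C=3072/1277 E=512/205] → run C
t=13: vr[A=4096/1277 C=4096/1277 E=512/205] → run E
t=14: vr[A=4096/1277 C=4096/1277] → run A
t=15: vr[A=5120/1277 C=4096/1277] → run C
t=16: vr[A=5120/1277 C=5120/1277] → run A
t=17: vr[A=6144/1277 C=5120/1277] → run C
t=18: vr[A=6144/1277 C=6144/1277] → run A
t=19: vr[C=6144/1277] → run C
t=20: (idle)
t=21: (idle)

completion order = H, E, A, C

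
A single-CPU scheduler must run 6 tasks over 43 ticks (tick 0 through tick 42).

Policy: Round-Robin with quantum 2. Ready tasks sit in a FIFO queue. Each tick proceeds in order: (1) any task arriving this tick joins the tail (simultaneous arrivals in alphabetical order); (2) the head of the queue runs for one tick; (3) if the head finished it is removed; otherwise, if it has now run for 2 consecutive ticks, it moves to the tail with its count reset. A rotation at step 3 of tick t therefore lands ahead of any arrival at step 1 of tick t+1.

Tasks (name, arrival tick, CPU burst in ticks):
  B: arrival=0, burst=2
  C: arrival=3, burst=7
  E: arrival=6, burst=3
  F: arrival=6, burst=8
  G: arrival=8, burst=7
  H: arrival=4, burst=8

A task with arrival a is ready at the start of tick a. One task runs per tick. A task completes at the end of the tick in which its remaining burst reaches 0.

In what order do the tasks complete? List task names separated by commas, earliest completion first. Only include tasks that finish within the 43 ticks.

t=0: queue=[B] q_used=0 → run B
t=1: queue=[B] q_used=1 → run B
t=2: (idle)
t=3: queue=[C] q_used=0 → run C
t=4: queue=[C,H] q_used=1 → run C
t=5: queue=[H,C] q_used=0 → run H
t=6: queue=[H,C,E,F] q_used=1 → run H
t=7: queue=[C,E,F,H] q_used=0 → run C
t=8: queue=[C,E,F,H,G] q_used=1 → run C
t=9: queue=[E,F,H,G,C] q_used=0 → run E
t=10: queue=[E,F,H,G,C] q_used=1 → run E
t=11: queue=[F,H,G,C,E] q_used=0 → run F
t=12: queue=[F,H,G,C,E] q_used=1 → run F
t=13: queue=[H,G,C,E,F] q_used=0 → run H
t=14: queue=[H,G,C,E,F] q_used=1 → run H
t=15: queue=[G,C,E,F,H] q_used=0 → run G
t=16: queue=[G,C,E,F,H] q_used=1 → run G
t=17: queue=[C,E,F,H,G] q_used=0 → run C
t=18: queue=[C,E,F,H,G] q_used=1 → run C
t=19: queue=[E,F,H,G,C] q_used=0 → run E
t=20: queue=[F,H,G,C] q_used=0 → run F
t=21: queue=[F,H,G,C] q_used=1 → run F
t=22: queue=[H,G,C,F] q_used=0 → run H
t=23: queue=[H,G,C,F] q_used=1 → run H
t=24: queue=[G,C,F,H] q_used=0 → run G
t=25: queue=[G,C,F,H] q_used=1 → run G
t=26: queue=[C,F,H,G] q_used=0 → run C
t=27: queue=[F,H,G] q_used=0 → run F
t=28: queue=[F,H,G] q_used=1 → run F
t=29: queue=[H,G,F] q_used=0 → run H
t=30: queue=[H,G,F] q_used=1 → run H
t=31: queue=[G,F] q_used=0 → run G
t=32: queue=[G,F] q_used=1 → run G
t=33: queue=[F,G] q_used=0 → run F
t=34: queue=[F,G] q_used=1 → run F
t=35: queue=[G] q_used=0 → run G
t=36: (idle)
t=37: (idle)
t=38: (idle)
t=39: (idle)
t=40: (idle)
t=41: (idle)
t=42: (idle)

completion order = B, E, C, H, F, G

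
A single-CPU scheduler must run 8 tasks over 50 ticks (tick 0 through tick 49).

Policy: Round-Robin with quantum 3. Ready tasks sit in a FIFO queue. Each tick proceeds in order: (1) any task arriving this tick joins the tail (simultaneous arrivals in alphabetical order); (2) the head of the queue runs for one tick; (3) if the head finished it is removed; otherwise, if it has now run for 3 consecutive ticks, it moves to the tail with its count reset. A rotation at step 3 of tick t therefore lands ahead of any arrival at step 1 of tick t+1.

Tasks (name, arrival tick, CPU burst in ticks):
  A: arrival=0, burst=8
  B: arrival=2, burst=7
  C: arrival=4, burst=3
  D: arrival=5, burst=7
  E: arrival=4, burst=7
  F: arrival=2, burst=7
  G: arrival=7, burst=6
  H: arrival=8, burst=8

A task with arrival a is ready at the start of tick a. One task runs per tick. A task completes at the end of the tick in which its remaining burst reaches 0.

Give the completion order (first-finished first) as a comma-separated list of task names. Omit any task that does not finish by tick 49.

completion order = C, A, B, G, F, E

t=0: queue=[A] q_used=0 → run A
t=1: queue=[A] q_used=1 → run A
t=2: queue=[A,B,F] q_used=2 → run A
t=3: queue=[B,F,A] q_used=0 → run B
t=4: queue=[B,F,A,C,E] q_used=1 → run B
t=5: queue=[B,F,A,C,E,D] q_used=2 → run B
t=6: queue=[F,A,C,E,D,B] q_used=0 → run F
t=7: queue=[F,A,C,E,D,B,G] q_used=1 → run F
t=8: queue=[F,A,C,E,D,B,G,H] q_used=2 → run F
t=9: queue=[A,C,E,D,B,G,H,F] q_used=0 → run A
t=10: queue=[A,C,E,D,B,G,H,F] q_used=1 → run A
t=11: queue=[A,C,E,D,B,G,H,F] q_used=2 → run A
t=12: queue=[C,E,D,B,G,H,F,A] q_used=0 → run C
t=13: queue=[C,E,D,B,G,H,F,A] q_used=1 → run C
t=14: queue=[C,E,D,B,G,H,F,A] q_used=2 → run C
t=15: queue=[E,D,B,G,H,F,A] q_used=0 → run E
t=16: queue=[E,D,B,G,H,F,A] q_used=1 → run E
t=17: queue=[E,D,B,G,H,F,A] q_used=2 → run E
t=18: queue=[D,B,G,H,F,A,E] q_used=0 → run D
t=19: queue=[D,B,G,H,F,A,E] q_used=1 → run D
t=20: queue=[D,B,G,H,F,A,E] q_used=2 → run D
t=21: queue=[B,G,H,F,A,E,D] q_used=0 → run B
t=22: queue=[B,G,H,F,A,E,D] q_used=1 → run B
t=23: queue=[B,G,H,F,A,E,D] q_used=2 → run B
t=24: queue=[G,H,F,A,E,D,B] q_used=0 → run G
t=25: queue=[G,H,F,A,E,D,B] q_used=1 → run G
t=26: queue=[G,H,F,A,E,D,B] q_used=2 → run G
t=27: queue=[H,F,A,E,D,B,G] q_used=0 → run H
t=28: queue=[H,F,A,E,D,B,G] q_used=1 → run H
t=29: queue=[H,F,A,E,D,B,G] q_used=2 → run H
t=30: queue=[F,A,E,D,B,G,H] q_used=0 → run F
t=31: queue=[F,A,E,D,B,G,H] q_used=1 → run F
t=32: queue=[F,A,E,D,B,G,H] q_used=2 → run F
t=33: queue=[A,E,D,B,G,H,F] q_used=0 → run A
t=34: queue=[A,E,D,B,G,H,F] q_used=1 → run A
t=35: queue=[E,D,B,G,H,F] q_used=0 → run E
t=36: queue=[E,D,B,G,H,F] q_used=1 → run E
t=37: queue=[E,D,B,G,H,F] q_used=2 → run E
t=38: queue=[D,B,G,H,F,E] q_used=0 → run D
t=39: queue=[D,B,G,H,F,E] q_used=1 → run D
t=40: queue=[D,B,G,H,F,E] q_used=2 → run D
t=41: queue=[B,G,H,F,E,D] q_used=0 → run B
t=42: queue=[G,H,F,E,D] q_used=0 → run G
t=43: queue=[G,H,F,E,D] q_used=1 → run G
t=44: queue=[G,H,F,E,D] q_used=2 → run G
t=45: queue=[H,F,E,D] q_used=0 → run H
t=46: queue=[H,F,E,D] q_used=1 → run H
t=47: queue=[H,F,E,D] q_used=2 → run H
t=48: queue=[F,E,D,H] q_used=0 → run F
t=49: queue=[E,D,H] q_used=0 → run E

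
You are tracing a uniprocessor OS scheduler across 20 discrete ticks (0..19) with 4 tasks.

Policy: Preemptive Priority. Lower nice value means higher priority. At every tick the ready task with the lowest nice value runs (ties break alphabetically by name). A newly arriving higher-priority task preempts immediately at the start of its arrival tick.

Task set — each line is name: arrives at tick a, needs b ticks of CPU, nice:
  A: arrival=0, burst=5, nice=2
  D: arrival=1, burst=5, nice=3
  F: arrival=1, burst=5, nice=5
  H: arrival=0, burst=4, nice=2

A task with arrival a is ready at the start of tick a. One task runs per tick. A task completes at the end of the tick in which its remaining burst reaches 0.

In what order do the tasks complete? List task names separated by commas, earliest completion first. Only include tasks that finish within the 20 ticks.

t=0: ready={A,H} → run A
t=1: ready={A,D,F,H} → run A
t=2: ready={A,D,F,H} → run A
t=3: ready={A,D,F,H} → run A
t=4: ready={A,D,F,H} → run A
t=5: ready={D,F,H} → run H
t=6: ready={D,F,H} → run H
t=7: ready={D,F,H} → run H
t=8: ready={D,F,H} → run H
t=9: ready={D,F} → run D
t=10: ready={D,F} → run D
t=11: ready={D,F} → run D
t=12: ready={D,F} → run D
t=13: ready={D,F} → run D
t=14: ready={F} → run F
t=15: ready={F} → run F
t=16: ready={F} → run F
t=17: ready={F} → run F
t=18: ready={F} → run F
t=19: (idle)

completion order = A, H, D, F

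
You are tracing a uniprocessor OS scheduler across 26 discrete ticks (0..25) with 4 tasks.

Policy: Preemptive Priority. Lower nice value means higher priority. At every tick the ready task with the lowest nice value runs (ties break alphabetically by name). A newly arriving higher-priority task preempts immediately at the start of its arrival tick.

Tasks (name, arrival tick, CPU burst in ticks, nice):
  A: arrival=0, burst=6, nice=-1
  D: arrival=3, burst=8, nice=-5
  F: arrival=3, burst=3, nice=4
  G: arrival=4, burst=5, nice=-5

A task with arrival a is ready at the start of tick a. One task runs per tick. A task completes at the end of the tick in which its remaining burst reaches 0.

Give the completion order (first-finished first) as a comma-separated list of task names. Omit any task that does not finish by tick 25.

completion order = D, G, A, F

t=0: ready={A} → run A
t=1: ready={A} → run A
t=2: ready={A} → run A
t=3: ready={A,D,F} → run D
t=4: ready={A,D,F,G} → run D
t=5: ready={A,D,F,G} → run D
t=6: ready={A,D,F,G} → run D
t=7: ready={A,D,F,G} → run D
t=8: ready={A,D,F,G} → run D
t=9: ready={A,D,F,G} → run D
t=10: ready={A,D,F,G} → run D
t=11: ready={A,F,G} → run G
t=12: ready={A,F,G} → run G
t=13: ready={A,F,G} → run G
t=14: ready={A,F,G} → run G
t=15: ready={A,F,G} → run G
t=16: ready={A,F} → run A
t=17: ready={A,F} → run A
t=18: ready={A,F} → run A
t=19: ready={F} → run F
t=20: ready={F} → run F
t=21: ready={F} → run F
t=22: (idle)
t=23: (idle)
t=24: (idle)
t=25: (idle)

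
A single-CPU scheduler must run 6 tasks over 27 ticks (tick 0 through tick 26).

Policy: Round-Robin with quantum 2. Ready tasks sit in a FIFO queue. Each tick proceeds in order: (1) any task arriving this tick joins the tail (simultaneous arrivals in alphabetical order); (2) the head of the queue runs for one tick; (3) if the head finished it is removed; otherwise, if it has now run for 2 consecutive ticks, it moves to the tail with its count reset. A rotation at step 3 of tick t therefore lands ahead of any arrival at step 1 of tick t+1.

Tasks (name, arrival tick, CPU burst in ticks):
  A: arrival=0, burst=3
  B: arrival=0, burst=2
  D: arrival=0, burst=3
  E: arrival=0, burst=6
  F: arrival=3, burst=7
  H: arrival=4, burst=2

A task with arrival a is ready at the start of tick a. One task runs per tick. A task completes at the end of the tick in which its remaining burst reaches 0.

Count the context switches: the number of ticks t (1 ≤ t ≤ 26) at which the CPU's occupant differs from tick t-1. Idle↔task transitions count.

t=0: queue=[A,B,D,E] q_used=0 → run A
t=1: queue=[A,B,D,E] q_used=1 → run A
t=2: queue=[B,D,E,A] q_used=0 → run B
t=3: queue=[B,D,E,A,F] q_used=1 → run B
t=4: queue=[D,E,A,F,H] q_used=0 → run D
t=5: queue=[D,E,A,F,H] q_used=1 → run D
t=6: queue=[E,A,F,H,D] q_used=0 → run E
t=7: queue=[E,A,F,H,D] q_used=1 → run E
t=8: queue=[A,F,H,D,E] q_used=0 → run A
t=9: queue=[F,H,D,E] q_used=0 → run F
t=10: queue=[F,H,D,E] q_used=1 → run F
t=11: queue=[H,D,E,F] q_used=0 → run H
t=12: queue=[H,D,E,F] q_used=1 → run H
t=13: queue=[D,E,F] q_used=0 → run D
t=14: queue=[E,F] q_used=0 → run E
t=15: queue=[E,F] q_used=1 → run E
t=16: queue=[F,E] q_used=0 → run F
t=17: queue=[F,E] q_used=1 → run F
t=18: queue=[E,F] q_used=0 → run E
t=19: queue=[E,F] q_used=1 → run E
t=20: queue=[F] q_used=0 → run F
t=21: queue=[F] q_used=1 → run F
t=22: queue=[F] q_used=0 → run F
t=23: (idle)
t=24: (idle)
t=25: (idle)
t=26: (idle)

context switches = 12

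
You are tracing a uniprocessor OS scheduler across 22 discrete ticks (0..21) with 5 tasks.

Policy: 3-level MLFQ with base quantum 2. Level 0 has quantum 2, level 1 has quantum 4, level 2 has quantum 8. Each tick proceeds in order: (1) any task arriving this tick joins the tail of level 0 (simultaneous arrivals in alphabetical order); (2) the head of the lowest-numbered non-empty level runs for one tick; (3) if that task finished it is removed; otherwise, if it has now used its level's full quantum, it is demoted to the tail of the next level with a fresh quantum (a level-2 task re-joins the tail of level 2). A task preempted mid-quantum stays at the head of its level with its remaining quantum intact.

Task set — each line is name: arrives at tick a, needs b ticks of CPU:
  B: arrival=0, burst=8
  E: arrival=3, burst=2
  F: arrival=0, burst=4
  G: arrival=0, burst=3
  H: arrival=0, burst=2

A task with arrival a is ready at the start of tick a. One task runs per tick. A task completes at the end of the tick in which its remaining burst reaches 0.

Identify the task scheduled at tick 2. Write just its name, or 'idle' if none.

running at tick 2 = F

t=0: L0/L1/L2 = BFGH/-/- → run B
t=1: L0/L1/L2 = BFGH/-/- → run B
t=2: L0/L1/L2 = FGH/B/- → run F
t=3: L0/L1/L2 = FGHE/B/- → run F
t=4: L0/L1/L2 = GHE/BF/- → run G
t=5: L0/L1/L2 = GHE/BF/- → run G
t=6: L0/L1/L2 = HE/BFG/- → run H
t=7: L0/L1/L2 = HE/BFG/- → run H
t=8: L0/L1/L2 = E/BFG/- → run E
t=9: L0/L1/L2 = E/BFG/- → run E
t=10: L0/L1/L2 = -/BFG/- → run B
t=11: L0/L1/L2 = -/BFG/- → run B
t=12: L0/L1/L2 = -/BFG/- → run B
t=13: L0/L1/L2 = -/BFG/- → run B
t=14: L0/L1/L2 = -/FG/B → run F
t=15: L0/L1/L2 = -/FG/B → run F
t=16: L0/L1/L2 = -/G/B → run G
t=17: L0/L1/L2 = -/-/B → run B
t=18: L0/L1/L2 = -/-/B → run B
t=19: (idle)
t=20: (idle)
t=21: (idle)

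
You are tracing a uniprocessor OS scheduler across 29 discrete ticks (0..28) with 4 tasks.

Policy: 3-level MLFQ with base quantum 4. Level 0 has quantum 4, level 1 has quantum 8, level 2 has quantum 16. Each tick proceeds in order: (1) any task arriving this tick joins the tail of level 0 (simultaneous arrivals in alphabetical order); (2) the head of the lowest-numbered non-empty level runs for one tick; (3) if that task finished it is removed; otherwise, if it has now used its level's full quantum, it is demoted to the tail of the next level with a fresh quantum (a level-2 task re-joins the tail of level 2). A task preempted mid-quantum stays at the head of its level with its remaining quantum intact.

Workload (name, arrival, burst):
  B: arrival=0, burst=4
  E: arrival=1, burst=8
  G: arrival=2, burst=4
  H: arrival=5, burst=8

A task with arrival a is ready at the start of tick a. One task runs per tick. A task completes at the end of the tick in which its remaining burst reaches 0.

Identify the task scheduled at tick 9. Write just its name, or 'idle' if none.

running at tick 9 = G

t=0: L0/L1/L2 = B/-/- → run B
t=1: L0/L1/L2 = BE/-/- → run B
t=2: L0/L1/L2 = BEG/-/- → run B
t=3: L0/L1/L2 = BEG/-/- → run B
t=4: L0/L1/L2 = EG/-/- → run E
t=5: L0/L1/L2 = EGH/-/- → run E
t=6: L0/L1/L2 = EGH/-/- → run E
t=7: L0/L1/L2 = EGH/-/- → run E
t=8: L0/L1/L2 = GH/E/- → run G
t=9: L0/L1/L2 = GH/E/- → run G
t=10: L0/L1/L2 = GH/E/- → run G
t=11: L0/L1/L2 = GH/E/- → run G
t=12: L0/L1/L2 = H/E/- → run H
t=13: L0/L1/L2 = H/E/- → run H
t=14: L0/L1/L2 = H/E/- → run H
t=15: L0/L1/L2 = H/E/- → run H
t=16: L0/L1/L2 = -/EH/- → run E
t=17: L0/L1/L2 = -/EH/- → run E
t=18: L0/L1/L2 = -/EH/- → run E
t=19: L0/L1/L2 = -/EH/- → run E
t=20: L0/L1/L2 = -/H/- → run H
t=21: L0/L1/L2 = -/H/- → run H
t=22: L0/L1/L2 = -/H/- → run H
t=23: L0/L1/L2 = -/H/- → run H
t=24: (idle)
t=25: (idle)
t=26: (idle)
t=27: (idle)
t=28: (idle)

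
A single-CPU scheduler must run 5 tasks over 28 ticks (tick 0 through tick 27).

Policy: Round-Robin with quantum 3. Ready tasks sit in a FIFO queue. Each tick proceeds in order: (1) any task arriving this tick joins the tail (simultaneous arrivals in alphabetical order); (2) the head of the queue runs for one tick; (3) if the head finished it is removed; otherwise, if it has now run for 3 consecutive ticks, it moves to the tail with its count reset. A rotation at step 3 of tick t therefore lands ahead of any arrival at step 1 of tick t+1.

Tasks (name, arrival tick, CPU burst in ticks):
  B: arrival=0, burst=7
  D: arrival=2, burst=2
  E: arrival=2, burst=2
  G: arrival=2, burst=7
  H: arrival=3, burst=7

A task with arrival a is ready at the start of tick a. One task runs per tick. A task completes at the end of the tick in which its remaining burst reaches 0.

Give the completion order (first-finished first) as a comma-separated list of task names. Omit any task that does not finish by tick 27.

completion order = D, E, B, G, H

t=0: queue=[B] q_used=0 → run B
t=1: queue=[B] q_used=1 → run B
t=2: queue=[B,D,E,G] q_used=2 → run B
t=3: queue=[D,E,G,B,H] q_used=0 → run D
t=4: queue=[D,E,G,B,H] q_used=1 → run D
t=5: queue=[E,G,B,H] q_used=0 → run E
t=6: queue=[E,G,B,H] q_used=1 → run E
t=7: queue=[G,B,H] q_used=0 → run G
t=8: queue=[G,B,H] q_used=1 → run G
t=9: queue=[G,B,H] q_used=2 → run G
t=10: queue=[B,H,G] q_used=0 → run B
t=11: queue=[B,H,G] q_used=1 → run B
t=12: queue=[B,H,G] q_used=2 → run B
t=13: queue=[H,G,B] q_used=0 → run H
t=14: queue=[H,G,B] q_used=1 → run H
t=15: queue=[H,G,B] q_used=2 → run H
t=16: queue=[G,B,H] q_used=0 → run G
t=17: queue=[G,B,H] q_used=1 → run G
t=18: queue=[G,B,H] q_used=2 → run G
t=19: queue=[B,H,G] q_used=0 → run B
t=20: queue=[H,G] q_used=0 → run H
t=21: queue=[H,G] q_used=1 → run H
t=22: queue=[H,G] q_used=2 → run H
t=23: queue=[G,H] q_used=0 → run G
t=24: queue=[H] q_used=0 → run H
t=25: (idle)
t=26: (idle)
t=27: (idle)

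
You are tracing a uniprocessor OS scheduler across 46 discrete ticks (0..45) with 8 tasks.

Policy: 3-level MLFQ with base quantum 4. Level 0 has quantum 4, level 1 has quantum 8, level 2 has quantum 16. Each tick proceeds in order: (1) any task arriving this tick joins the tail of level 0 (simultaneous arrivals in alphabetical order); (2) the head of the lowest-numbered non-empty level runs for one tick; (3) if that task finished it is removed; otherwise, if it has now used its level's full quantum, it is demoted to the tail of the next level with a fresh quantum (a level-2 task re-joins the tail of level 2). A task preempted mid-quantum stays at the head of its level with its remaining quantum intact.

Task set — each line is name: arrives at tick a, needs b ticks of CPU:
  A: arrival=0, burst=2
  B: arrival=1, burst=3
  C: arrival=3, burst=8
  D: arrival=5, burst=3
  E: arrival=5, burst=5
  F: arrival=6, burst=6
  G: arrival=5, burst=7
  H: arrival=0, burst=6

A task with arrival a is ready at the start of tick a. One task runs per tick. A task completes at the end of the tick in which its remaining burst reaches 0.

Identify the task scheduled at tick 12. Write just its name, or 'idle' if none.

t=0: L0/L1/L2 = AH/-/- → run A
t=1: L0/L1/L2 = AHB/-/- → run A
t=2: L0/L1/L2 = HB/-/- → run H
t=3: L0/L1/L2 = HBC/-/- → run H
t=4: L0/L1/L2 = HBC/-/- → run H
t=5: L0/L1/L2 = HBCDEG/-/- → run H
t=6: L0/L1/L2 = BCDEGF/H/- → run B
t=7: L0/L1/L2 = BCDEGF/H/- → run B
t=8: L0/L1/L2 = BCDEGF/H/- → run B
t=9: L0/L1/L2 = CDEGF/H/- → run C
t=10: L0/L1/L2 = CDEGF/H/- → run C
t=11: L0/L1/L2 = CDEGF/H/- → run C
t=12: L0/L1/L2 = CDEGF/H/- → run C
t=13: L0/L1/L2 = DEGF/HC/- → run D
t=14: L0/L1/L2 = DEGF/HC/- → run D
t=15: L0/L1/L2 = DEGF/HC/- → run D
t=16: L0/L1/L2 = EGF/HC/- → run E
t=17: L0/L1/L2 = EGF/HC/- → run E
t=18: L0/L1/L2 = EGF/HC/- → run E
t=19: L0/L1/L2 = EGF/HC/- → run E
t=20: L0/L1/L2 = GF/HCE/- → run G
t=21: L0/L1/L2 = GF/HCE/- → run G
t=22: L0/L1/L2 = GF/HCE/- → run G
t=23: L0/L1/L2 = GF/HCE/- → run G
t=24: L0/L1/L2 = F/HCEG/- → run F
t=25: L0/L1/L2 = F/HCEG/- → run F
t=26: L0/L1/L2 = F/HCEG/- → run F
t=27: L0/L1/L2 = F/HCEG/- → run F
t=28: L0/L1/L2 = -/HCEGF/- → run H
t=29: L0/L1/L2 = -/HCEGF/- → run H
t=30: L0/L1/L2 = -/CEGF/- → run C
t=31: L0/L1/L2 = -/CEGF/- → run C
t=32: L0/L1/L2 = -/CEGF/- → run C
t=33: L0/L1/L2 = -/CEGF/- → run C
t=34: L0/L1/L2 = -/EGF/- → run E
t=35: L0/L1/L2 = -/GF/- → run G
t=36: L0/L1/L2 = -/GF/- → run G
t=37: L0/L1/L2 = -/GF/- → run G
t=38: L0/L1/L2 = -/F/- → run F
t=39: L0/L1/L2 = -/F/- → run F
t=40: (idle)
t=41: (idle)
t=42: (idle)
t=43: (idle)
t=44: (idle)
t=45: (idle)

running at tick 12 = C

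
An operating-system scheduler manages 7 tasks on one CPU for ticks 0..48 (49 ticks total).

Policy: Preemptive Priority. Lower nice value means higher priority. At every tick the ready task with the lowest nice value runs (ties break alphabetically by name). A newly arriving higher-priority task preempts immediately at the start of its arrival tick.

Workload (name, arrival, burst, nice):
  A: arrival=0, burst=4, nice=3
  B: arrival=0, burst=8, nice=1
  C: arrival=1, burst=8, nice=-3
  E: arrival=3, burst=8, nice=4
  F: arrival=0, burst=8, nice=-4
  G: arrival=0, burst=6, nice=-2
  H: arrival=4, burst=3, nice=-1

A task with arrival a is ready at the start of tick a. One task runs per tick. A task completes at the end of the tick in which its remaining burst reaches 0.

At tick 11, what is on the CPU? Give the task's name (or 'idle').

running at tick 11 = C

t=0: ready={A,B,F,G} → run F
t=1: ready={A,B,C,F,G} → run F
t=2: ready={A,B,C,F,G} → run F
t=3: ready={A,B,C,E,F,G} → run F
t=4: ready={A,B,C,E,F,G,H} → run F
t=5: ready={A,B,C,E,F,G,H} → run F
t=6: ready={A,B,C,E,F,G,H} → run F
t=7: ready={A,B,C,E,F,G,H} → run F
t=8: ready={A,B,C,E,G,H} → run C
t=9: ready={A,B,C,E,G,H} → run C
t=10: ready={A,B,C,E,G,H} → run C
t=11: ready={A,B,C,E,G,H} → run C
t=12: ready={A,B,C,E,G,H} → run C
t=13: ready={A,B,C,E,G,H} → run C
t=14: ready={A,B,C,E,G,H} → run C
t=15: ready={A,B,C,E,G,H} → run C
t=16: ready={A,B,E,G,H} → run G
t=17: ready={A,B,E,G,H} → run G
t=18: ready={A,B,E,G,H} → run G
t=19: ready={A,B,E,G,H} → run G
t=20: ready={A,B,E,G,H} → run G
t=21: ready={A,B,E,G,H} → run G
t=22: ready={A,B,E,H} → run H
t=23: ready={A,B,E,H} → run H
t=24: ready={A,B,E,H} → run H
t=25: ready={A,B,E} → run B
t=26: ready={A,B,E} → run B
t=27: ready={A,B,E} → run B
t=28: ready={A,B,E} → run B
t=29: ready={A,B,E} → run B
t=30: ready={A,B,E} → run B
t=31: ready={A,B,E} → run B
t=32: ready={A,B,E} → run B
t=33: ready={A,E} → run A
t=34: ready={A,E} → run A
t=35: ready={A,E} → run A
t=36: ready={A,E} → run A
t=37: ready={E} → run E
t=38: ready={E} → run E
t=39: ready={E} → run E
t=40: ready={E} → run E
t=41: ready={E} → run E
t=42: ready={E} → run E
t=43: ready={E} → run E
t=44: ready={E} → run E
t=45: (idle)
t=46: (idle)
t=47: (idle)
t=48: (idle)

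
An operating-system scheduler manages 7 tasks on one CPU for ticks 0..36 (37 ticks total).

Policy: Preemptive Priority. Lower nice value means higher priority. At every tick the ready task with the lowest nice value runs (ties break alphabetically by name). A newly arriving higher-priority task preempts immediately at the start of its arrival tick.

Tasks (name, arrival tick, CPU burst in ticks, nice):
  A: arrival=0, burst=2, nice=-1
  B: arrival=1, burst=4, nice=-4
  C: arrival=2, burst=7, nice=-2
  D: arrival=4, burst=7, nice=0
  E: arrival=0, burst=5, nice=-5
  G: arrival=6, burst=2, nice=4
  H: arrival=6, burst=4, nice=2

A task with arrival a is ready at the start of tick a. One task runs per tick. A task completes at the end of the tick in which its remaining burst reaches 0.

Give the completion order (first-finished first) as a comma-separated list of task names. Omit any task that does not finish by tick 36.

t=0: ready={A,E} → run E
t=1: ready={A,B,E} → run E
t=2: ready={A,B,C,E} → run E
t=3: ready={A,B,C,E} → run E
t=4: ready={A,B,C,D,E} → run E
t=5: ready={A,B,C,D} → run B
t=6: ready={A,B,C,D,G,H} → run B
t=7: ready={A,B,C,D,G,H} → run B
t=8: ready={A,B,C,D,G,H} → run B
t=9: ready={A,C,D,G,H} → run C
t=10: ready={A,C,D,G,H} → run C
t=11: ready={A,C,D,G,H} → run C
t=12: ready={A,C,D,G,H} → run C
t=13: ready={A,C,D,G,H} → run C
t=14: ready={A,C,D,G,H} → run C
t=15: ready={A,C,D,G,H} → run C
t=16: ready={A,D,G,H} → run A
t=17: ready={A,D,G,H} → run A
t=18: ready={D,G,H} → run D
t=19: ready={D,G,H} → run D
t=20: ready={D,G,H} → run D
t=21: ready={D,G,H} → run D
t=22: ready={D,G,H} → run D
t=23: ready={D,G,H} → run D
t=24: ready={D,G,H} → run D
t=25: ready={G,H} → run H
t=26: ready={G,H} → run H
t=27: ready={G,H} → run H
t=28: ready={G,H} → run H
t=29: ready={G} → run G
t=30: ready={G} → run G
t=31: (idle)
t=32: (idle)
t=33: (idle)
t=34: (idle)
t=35: (idle)
t=36: (idle)

completion order = E, B, C, A, D, H, G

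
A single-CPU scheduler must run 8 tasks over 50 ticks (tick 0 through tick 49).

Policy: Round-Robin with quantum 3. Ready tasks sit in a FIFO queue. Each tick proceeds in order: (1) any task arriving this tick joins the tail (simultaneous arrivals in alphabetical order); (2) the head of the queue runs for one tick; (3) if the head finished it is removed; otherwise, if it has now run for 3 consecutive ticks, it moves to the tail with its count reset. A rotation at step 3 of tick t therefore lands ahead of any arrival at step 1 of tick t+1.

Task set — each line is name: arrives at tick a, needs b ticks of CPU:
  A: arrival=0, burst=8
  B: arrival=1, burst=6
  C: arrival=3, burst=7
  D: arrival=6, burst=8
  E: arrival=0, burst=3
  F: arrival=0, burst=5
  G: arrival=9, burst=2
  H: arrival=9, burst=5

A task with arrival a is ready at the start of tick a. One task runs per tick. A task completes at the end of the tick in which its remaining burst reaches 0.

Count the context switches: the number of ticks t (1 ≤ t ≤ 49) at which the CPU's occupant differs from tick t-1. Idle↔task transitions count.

t=0: queue=[A,E,F] q_used=0 → run A
t=1: queue=[A,E,F,B] q_used=1 → run A
t=2: queue=[A,E,F,B] q_used=2 → run A
t=3: queue=[E,F,B,A,C] q_used=0 → run E
t=4: queue=[E,F,B,A,C] q_used=1 → run E
t=5: queue=[E,F,B,A,C] q_used=2 → run E
t=6: queue=[F,B,A,C,D] q_used=0 → run F
t=7: queue=[F,B,A,C,D] q_used=1 → run F
t=8: queue=[F,B,A,C,D] q_used=2 → run F
t=9: queue=[B,A,C,D,F,G,H] q_used=0 → run B
t=10: queue=[B,A,C,D,F,G,H] q_used=1 → run B
t=11: queue=[B,A,C,D,F,G,H] q_used=2 → run B
t=12: queue=[A,C,D,F,G,H,B] q_used=0 → run A
t=13: queue=[A,C,D,F,G,H,B] q_used=1 → run A
t=14: queue=[A,C,D,F,G,H,B] q_used=2 → run A
t=15: queue=[C,D,F,G,H,B,A] q_used=0 → run C
t=16: queue=[C,D,F,G,H,B,A] q_used=1 → run C
t=17: queue=[C,D,F,G,H,B,A] q_used=2 → run C
t=18: queue=[D,F,G,H,B,A,C] q_used=0 → run D
t=19: queue=[D,F,G,H,B,A,C] q_used=1 → run D
t=20: queue=[D,F,G,H,B,A,C] q_used=2 → run D
t=21: queue=[F,G,H,B,A,C,D] q_used=0 → run F
t=22: queue=[F,G,H,B,A,C,D] q_used=1 → run F
t=23: queue=[G,H,B,A,C,D] q_used=0 → run G
t=24: queue=[G,H,B,A,C,D] q_used=1 → run G
t=25: queue=[H,B,A,C,D] q_used=0 → run H
t=26: queue=[H,B,A,C,D] q_used=1 → run H
t=27: queue=[H,B,A,C,D] q_used=2 → run H
t=28: queue=[B,A,C,D,H] q_used=0 → run B
t=29: queue=[B,A,C,D,H] q_used=1 → run B
t=30: queue=[B,A,C,D,H] q_used=2 → run B
t=31: queue=[A,C,D,H] q_used=0 → run A
t=32: queue=[A,C,D,H] q_used=1 → run A
t=33: queue=[C,D,H] q_used=0 → run C
t=34: queue=[C,D,H] q_used=1 → run C
t=35: queue=[C,D,H] q_used=2 → run C
t=36: queue=[D,H,C] q_used=0 → run D
t=37: queue=[D,H,C] q_used=1 → run D
t=38: queue=[D,H,C] q_used=2 → run D
t=39: queue=[H,C,D] q_used=0 → run H
t=40: queue=[H,C,D] q_used=1 → run H
t=41: queue=[C,D] q_used=0 → run C
t=42: queue=[D] q_used=0 → run D
t=43: queue=[D] q_used=1 → run D
t=44: (idle)
t=45: (idle)
t=46: (idle)
t=47: (idle)
t=48: (idle)
t=49: (idle)

context switches = 17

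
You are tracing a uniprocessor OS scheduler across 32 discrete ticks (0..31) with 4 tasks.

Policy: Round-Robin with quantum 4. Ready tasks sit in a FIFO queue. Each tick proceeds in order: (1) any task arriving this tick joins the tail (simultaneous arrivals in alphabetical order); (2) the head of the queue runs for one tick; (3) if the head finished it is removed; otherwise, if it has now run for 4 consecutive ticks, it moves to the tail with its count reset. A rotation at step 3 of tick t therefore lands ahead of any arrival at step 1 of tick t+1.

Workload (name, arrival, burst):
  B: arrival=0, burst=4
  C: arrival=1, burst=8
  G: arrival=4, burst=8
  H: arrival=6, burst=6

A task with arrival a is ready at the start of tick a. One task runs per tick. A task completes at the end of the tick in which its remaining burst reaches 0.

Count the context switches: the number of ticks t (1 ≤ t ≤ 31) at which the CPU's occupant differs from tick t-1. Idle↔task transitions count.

context switches = 7

t=0: queue=[B] q_used=0 → run B
t=1: queue=[B,C] q_used=1 → run B
t=2: queue=[B,C] q_used=2 → run B
t=3: queue=[B,C] q_used=3 → run B
t=4: queue=[C,G] q_used=0 → run C
t=5: queue=[C,G] q_used=1 → run C
t=6: queue=[C,G,H] q_used=2 → run C
t=7: queue=[C,G,H] q_used=3 → run C
t=8: queue=[G,H,C] q_used=0 → run G
t=9: queue=[G,H,C] q_used=1 → run G
t=10: queue=[G,H,C] q_used=2 → run G
t=11: queue=[G,H,C] q_used=3 → run G
t=12: queue=[H,C,G] q_used=0 → run H
t=13: queue=[H,C,G] q_used=1 → run H
t=14: queue=[H,C,G] q_used=2 → run H
t=15: queue=[H,C,G] q_used=3 → run H
t=16: queue=[C,G,H] q_used=0 → run C
t=17: queue=[C,G,H] q_used=1 → run C
t=18: queue=[C,G,H] q_used=2 → run C
t=19: queue=[C,G,H] q_used=3 → run C
t=20: queue=[G,H] q_used=0 → run G
t=21: queue=[G,H] q_used=1 → run G
t=22: queue=[G,H] q_used=2 → run G
t=23: queue=[G,H] q_used=3 → run G
t=24: queue=[H] q_used=0 → run H
t=25: queue=[H] q_used=1 → run H
t=26: (idle)
t=27: (idle)
t=28: (idle)
t=29: (idle)
t=30: (idle)
t=31: (idle)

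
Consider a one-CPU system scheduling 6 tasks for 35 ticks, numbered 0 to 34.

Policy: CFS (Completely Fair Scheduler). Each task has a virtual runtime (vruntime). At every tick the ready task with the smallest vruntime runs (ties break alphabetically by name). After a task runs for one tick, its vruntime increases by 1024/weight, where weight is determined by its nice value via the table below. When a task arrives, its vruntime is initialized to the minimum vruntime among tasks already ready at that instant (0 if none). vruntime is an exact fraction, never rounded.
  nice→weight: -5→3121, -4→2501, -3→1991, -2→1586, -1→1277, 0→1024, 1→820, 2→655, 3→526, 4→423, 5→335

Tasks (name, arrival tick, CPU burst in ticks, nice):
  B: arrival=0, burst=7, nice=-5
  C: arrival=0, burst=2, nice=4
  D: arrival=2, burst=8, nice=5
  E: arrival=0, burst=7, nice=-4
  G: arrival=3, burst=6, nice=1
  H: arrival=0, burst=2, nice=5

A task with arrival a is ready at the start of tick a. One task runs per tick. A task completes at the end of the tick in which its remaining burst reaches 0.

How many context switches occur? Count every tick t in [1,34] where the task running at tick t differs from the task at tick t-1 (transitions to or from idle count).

context switches = 26

t=0: vr[B=0 C=0 E=0 H=0] → run B
t=1: vr[B=1024/3121 C=0 E=0 H=0] → run C
t=2: vr[B=1024/3121 C=1024/423 D=0 E=0 H=0] → run D
t=3: vr[B=1024/3121 C=1024/423 D=1024/335 E=0 G=0 H=0] → run E
t=4: vr[B=1024/3121 C=1024/423 D=1024/335 E=1024/2501 G=0 H=0] → run G
t=5: vr[B=1024/3121 C=1024/423 D=1024/335 E=1024/2501 G=256/205 H=0] → run H
t=6: vr[B=1024/3121 C=1024/423 D=1024/335 E=1024/2501 G=256/205 H=1024/335] → run B
t=7: vr[B=2048/3121 C=1024/423 D=1024/335 E=1024/2501 G=256/205 H=1024/335] → run E
t=8: vr[B=2048/3121 C=1024/423 D=1024/335 E=2048/2501 G=256/205 H=1024/335] → run B
t=9: vr[B=3072/3121 C=1024/423 D=1024/335 E=2048/2501 G=256/205 H=1024/335] → run E
t=10: vr[B=3072/3121 C=1024/423 D=1024/335 E=3072/2501 G=256/205 H=1024/335] → run B
t=11: vr[B=4096/3121 C=1024/423 D=1024/335 E=3072/2501 G=256/205 H=1024/335] → run E
t=12: vr[B=4096/3121 C=1024/423 D=1024/335 E=4096/2501 G=256/205 H=1024/335] → run G
t=13: vr[B=4096/3121 C=1024/423 D=1024/335 E=4096/2501 G=512/205 H=1024/335] → run B
t=14: vr[B=5120/3121 C=1024/423 D=1024/335 E=4096/2501 G=512/205 H=1024/335] → run E
t=15: vr[B=5120/3121 C=1024/423 D=1024/335 E=5120/2501 G=512/205 H=1024/335] → run B
t=16: vr[B=6144/3121 C=1024/423 D=1024/335 E=5120/2501 G=512/205 H=1024/335] → run B
t=17: vr[C=1024/423 D=1024/335 E=5120/2501 G=512/205 H=1024/335] → run E
t=18: vr[C=1024/423 D=1024/335 E=6144/2501 G=512/205 H=1024/335] → run C
t=19: vr[D=1024/335 E=6144/2501 G=512/205 H=1024/335] → run E
t=20: vr[D=1024/335 G=512/205 H=1024/335] → run G
t=21: vr[D=1024/335 G=768/205 H=1024/335] → run D
t=22: vr[D=2048/335 G=768/205 H=1024/335] → run H
t=23: vr[D=2048/335 G=768/205] → run G
t=24: vr[D=2048/335 G=1024/205] → run G
t=25: vr[D=2048/335 G=256/41] → run D
t=26: vr[D=3072/335 G=256/41] → run G
t=27: vr[D=3072/335] → run D
t=28: vr[D=4096/335] → run D
t=29: vr[D=1024/67] → run D
t=30: vr[D=6144/335] → run D
t=31: vr[D=7168/335] → run D
t=32: (idle)
t=33: (idle)
t=34: (idle)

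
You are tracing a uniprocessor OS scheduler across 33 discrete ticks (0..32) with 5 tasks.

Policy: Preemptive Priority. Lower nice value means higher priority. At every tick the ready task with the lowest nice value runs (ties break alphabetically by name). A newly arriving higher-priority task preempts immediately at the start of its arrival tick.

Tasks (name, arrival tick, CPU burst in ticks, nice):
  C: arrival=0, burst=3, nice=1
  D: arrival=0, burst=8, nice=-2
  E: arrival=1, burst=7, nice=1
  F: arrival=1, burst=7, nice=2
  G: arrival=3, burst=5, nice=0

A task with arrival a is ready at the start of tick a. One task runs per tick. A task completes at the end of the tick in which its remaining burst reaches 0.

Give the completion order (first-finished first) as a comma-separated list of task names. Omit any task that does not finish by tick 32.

t=0: ready={C,D} → run D
t=1: ready={C,D,E,F} → run D
t=2: ready={C,D,E,F} → run D
t=3: ready={C,D,E,F,G} → run D
t=4: ready={C,D,E,F,G} → run D
t=5: ready={C,D,E,F,G} → run D
t=6: ready={C,D,E,F,G} → run D
t=7: ready={C,D,E,F,G} → run D
t=8: ready={C,E,F,G} → run G
t=9: ready={C,E,F,G} → run G
t=10: ready={C,E,F,G} → run G
t=11: ready={C,E,F,G} → run G
t=12: ready={C,E,F,G} → run G
t=13: ready={C,E,F} → run C
t=14: ready={C,E,F} → run C
t=15: ready={C,E,F} → run C
t=16: ready={E,F} → run E
t=17: ready={E,F} → run E
t=18: ready={E,F} → run E
t=19: ready={E,F} → run E
t=20: ready={E,F} → run E
t=21: ready={E,F} → run E
t=22: ready={E,F} → run E
t=23: ready={F} → run F
t=24: ready={F} → run F
t=25: ready={F} → run F
t=26: ready={F} → run F
t=27: ready={F} → run F
t=28: ready={F} → run F
t=29: ready={F} → run F
t=30: (idle)
t=31: (idle)
t=32: (idle)

completion order = D, G, C, E, F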